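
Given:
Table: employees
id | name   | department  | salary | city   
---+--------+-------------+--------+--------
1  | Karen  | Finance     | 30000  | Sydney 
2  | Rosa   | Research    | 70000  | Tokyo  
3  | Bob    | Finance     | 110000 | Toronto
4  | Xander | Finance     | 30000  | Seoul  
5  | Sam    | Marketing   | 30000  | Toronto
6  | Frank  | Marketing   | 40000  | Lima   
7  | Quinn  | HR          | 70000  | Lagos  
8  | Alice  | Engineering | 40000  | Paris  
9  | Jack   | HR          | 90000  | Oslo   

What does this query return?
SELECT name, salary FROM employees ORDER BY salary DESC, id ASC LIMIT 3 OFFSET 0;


Sort by salary DESC (id ASC tiebreak), then skip 0 and take 3
Rows 1 through 3

3 rows:
Bob, 110000
Jack, 90000
Rosa, 70000


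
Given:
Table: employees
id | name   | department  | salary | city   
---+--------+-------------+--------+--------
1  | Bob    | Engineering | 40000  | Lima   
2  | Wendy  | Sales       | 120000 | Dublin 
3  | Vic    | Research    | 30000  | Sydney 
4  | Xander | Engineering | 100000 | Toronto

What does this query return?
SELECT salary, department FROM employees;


Projecting columns: salary, department

4 rows:
40000, Engineering
120000, Sales
30000, Research
100000, Engineering


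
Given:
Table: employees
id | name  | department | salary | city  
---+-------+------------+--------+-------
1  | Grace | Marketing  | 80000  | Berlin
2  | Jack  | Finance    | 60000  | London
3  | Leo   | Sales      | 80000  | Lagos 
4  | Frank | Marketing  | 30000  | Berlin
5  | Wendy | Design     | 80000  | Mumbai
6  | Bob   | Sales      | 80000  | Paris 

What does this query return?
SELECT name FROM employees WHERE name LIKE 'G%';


LIKE 'G%' matches names starting with 'G'
Matching: 1

1 rows:
Grace


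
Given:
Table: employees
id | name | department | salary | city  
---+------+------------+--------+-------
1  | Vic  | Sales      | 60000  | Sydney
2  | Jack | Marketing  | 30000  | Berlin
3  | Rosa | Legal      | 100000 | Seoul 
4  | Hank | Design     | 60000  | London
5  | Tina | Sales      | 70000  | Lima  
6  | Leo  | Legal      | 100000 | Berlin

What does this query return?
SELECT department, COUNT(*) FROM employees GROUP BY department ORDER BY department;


Assigning each row to its department group:
  Vic -> Sales
  Jack -> Marketing
  Rosa -> Legal
  Hank -> Design
  Tina -> Sales
  Leo -> Legal


4 groups:
Design, 1
Legal, 2
Marketing, 1
Sales, 2


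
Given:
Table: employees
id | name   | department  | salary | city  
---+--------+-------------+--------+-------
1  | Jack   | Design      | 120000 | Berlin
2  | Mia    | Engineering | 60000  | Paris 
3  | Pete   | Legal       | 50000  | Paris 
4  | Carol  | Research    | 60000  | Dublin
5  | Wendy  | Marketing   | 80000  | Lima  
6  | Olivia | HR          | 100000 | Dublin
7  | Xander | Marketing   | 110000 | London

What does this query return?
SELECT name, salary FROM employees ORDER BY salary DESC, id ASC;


Sorting by salary DESC, then id ASC for ties

7 rows:
Jack, 120000
Xander, 110000
Olivia, 100000
Wendy, 80000
Mia, 60000
Carol, 60000
Pete, 50000


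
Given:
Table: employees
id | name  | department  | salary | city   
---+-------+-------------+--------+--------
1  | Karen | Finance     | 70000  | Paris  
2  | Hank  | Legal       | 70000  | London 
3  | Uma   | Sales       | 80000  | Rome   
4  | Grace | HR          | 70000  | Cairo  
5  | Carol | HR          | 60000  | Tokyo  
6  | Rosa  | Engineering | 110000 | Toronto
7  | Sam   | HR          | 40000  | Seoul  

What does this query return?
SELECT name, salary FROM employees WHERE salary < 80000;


Filtering: salary < 80000
Matching: 5 rows

5 rows:
Karen, 70000
Hank, 70000
Grace, 70000
Carol, 60000
Sam, 40000


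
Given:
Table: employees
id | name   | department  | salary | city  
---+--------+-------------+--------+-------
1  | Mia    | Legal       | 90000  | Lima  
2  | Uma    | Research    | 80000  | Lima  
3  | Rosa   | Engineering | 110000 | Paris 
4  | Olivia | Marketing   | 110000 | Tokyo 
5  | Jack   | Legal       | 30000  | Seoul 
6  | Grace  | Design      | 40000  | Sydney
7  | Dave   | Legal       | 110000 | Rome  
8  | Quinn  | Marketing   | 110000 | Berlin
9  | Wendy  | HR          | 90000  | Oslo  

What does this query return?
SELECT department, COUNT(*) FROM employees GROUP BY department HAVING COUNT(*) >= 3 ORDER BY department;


Groups with count >= 3:
  Legal: 3 -> PASS
  Design: 1 -> filtered out
  Engineering: 1 -> filtered out
  HR: 1 -> filtered out
  Marketing: 2 -> filtered out
  Research: 1 -> filtered out


1 groups:
Legal, 3


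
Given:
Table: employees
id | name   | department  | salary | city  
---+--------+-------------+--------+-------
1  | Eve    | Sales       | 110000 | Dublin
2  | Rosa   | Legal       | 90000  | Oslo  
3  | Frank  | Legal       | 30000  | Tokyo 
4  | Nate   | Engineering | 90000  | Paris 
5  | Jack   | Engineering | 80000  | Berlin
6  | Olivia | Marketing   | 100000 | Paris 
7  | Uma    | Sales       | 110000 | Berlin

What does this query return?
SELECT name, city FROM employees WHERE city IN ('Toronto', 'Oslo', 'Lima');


Filtering: city IN ('Toronto', 'Oslo', 'Lima')
Matching: 1 rows

1 rows:
Rosa, Oslo


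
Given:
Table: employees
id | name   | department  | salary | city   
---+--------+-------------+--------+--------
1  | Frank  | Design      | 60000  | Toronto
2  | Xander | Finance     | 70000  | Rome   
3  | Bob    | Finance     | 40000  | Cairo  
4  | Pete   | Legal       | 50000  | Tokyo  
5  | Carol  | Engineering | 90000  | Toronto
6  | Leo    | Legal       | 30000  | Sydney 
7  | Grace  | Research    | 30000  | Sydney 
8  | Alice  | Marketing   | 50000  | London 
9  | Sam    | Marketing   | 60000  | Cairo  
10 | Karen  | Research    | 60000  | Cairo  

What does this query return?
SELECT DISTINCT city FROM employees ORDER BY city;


All 'city' values (row order): Toronto, Rome, Cairo, Tokyo, Toronto, Sydney, Sydney, London, Cairo, Cairo
Removing duplicates leaves 6 unique value(s).

6 values:
Cairo
London
Rome
Sydney
Tokyo
Toronto


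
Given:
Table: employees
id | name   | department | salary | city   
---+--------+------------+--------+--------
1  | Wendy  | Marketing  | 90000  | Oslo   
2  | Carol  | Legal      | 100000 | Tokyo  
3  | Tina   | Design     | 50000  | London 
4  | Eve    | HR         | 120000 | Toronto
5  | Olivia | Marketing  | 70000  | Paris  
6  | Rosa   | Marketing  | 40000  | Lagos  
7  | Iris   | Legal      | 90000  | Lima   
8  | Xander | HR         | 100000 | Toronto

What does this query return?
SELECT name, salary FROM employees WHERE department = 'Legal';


Filtering: department = 'Legal'
Matching rows: 2

2 rows:
Carol, 100000
Iris, 90000


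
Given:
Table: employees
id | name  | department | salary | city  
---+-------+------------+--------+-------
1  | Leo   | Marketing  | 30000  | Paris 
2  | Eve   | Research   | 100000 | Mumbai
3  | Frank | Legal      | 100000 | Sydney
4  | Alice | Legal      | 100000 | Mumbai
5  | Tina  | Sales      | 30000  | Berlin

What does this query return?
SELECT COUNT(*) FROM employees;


COUNT(*) counts all rows

5


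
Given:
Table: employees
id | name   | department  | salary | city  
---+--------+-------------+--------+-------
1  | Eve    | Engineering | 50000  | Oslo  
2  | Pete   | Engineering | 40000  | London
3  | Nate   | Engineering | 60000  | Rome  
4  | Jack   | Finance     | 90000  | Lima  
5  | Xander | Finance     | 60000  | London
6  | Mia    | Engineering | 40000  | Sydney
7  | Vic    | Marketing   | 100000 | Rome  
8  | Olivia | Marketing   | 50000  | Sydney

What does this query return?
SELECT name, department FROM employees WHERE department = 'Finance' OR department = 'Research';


Filtering: department = 'Finance' OR 'Research'
Matching: 2 rows

2 rows:
Jack, Finance
Xander, Finance


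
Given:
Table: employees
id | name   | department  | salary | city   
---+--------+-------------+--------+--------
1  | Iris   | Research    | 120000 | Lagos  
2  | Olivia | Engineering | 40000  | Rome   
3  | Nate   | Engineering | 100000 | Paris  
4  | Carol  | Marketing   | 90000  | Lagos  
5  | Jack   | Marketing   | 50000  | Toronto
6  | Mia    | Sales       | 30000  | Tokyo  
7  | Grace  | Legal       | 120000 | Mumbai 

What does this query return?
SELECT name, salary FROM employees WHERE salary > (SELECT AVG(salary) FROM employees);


Subquery: AVG(salary) = 78571.43
Filtering: salary > 78571.43
  Iris (120000) -> MATCH
  Nate (100000) -> MATCH
  Carol (90000) -> MATCH
  Grace (120000) -> MATCH


4 rows:
Iris, 120000
Nate, 100000
Carol, 90000
Grace, 120000


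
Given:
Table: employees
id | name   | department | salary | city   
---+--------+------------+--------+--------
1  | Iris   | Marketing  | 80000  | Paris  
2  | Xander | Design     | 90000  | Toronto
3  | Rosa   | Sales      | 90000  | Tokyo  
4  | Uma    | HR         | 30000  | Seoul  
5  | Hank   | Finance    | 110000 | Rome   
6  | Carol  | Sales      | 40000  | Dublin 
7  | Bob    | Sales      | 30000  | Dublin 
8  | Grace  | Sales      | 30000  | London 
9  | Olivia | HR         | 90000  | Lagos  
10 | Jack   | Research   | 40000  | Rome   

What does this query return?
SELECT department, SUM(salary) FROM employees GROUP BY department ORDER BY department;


Summing salary within each department:
  Design: 90000 = 90000
  Finance: 110000 = 110000
  HR: 30000 + 90000 = 120000
  Marketing: 80000 = 80000
  Research: 40000 = 40000
  Sales: 90000 + 40000 + 30000 + 30000 = 190000


6 groups:
Design, 90000
Finance, 110000
HR, 120000
Marketing, 80000
Research, 40000
Sales, 190000


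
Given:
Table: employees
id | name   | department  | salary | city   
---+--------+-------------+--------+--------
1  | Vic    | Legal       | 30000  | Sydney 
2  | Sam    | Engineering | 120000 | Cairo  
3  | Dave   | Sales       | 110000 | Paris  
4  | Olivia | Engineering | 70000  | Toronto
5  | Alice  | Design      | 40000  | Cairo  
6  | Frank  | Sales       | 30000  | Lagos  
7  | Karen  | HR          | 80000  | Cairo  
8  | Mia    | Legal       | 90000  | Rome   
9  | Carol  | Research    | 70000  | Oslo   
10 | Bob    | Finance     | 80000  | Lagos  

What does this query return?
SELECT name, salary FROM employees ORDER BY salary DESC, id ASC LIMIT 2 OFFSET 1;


Sort by salary DESC (id ASC tiebreak), then skip 1 and take 2
Rows 2 through 3

2 rows:
Dave, 110000
Mia, 90000


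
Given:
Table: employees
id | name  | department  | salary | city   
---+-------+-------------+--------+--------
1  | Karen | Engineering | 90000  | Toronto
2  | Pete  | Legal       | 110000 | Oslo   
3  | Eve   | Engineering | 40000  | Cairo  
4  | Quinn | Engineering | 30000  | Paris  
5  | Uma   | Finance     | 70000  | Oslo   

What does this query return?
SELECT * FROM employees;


SELECT * returns all 5 rows with all columns

5 rows:
1, Karen, Engineering, 90000, Toronto
2, Pete, Legal, 110000, Oslo
3, Eve, Engineering, 40000, Cairo
4, Quinn, Engineering, 30000, Paris
5, Uma, Finance, 70000, Oslo


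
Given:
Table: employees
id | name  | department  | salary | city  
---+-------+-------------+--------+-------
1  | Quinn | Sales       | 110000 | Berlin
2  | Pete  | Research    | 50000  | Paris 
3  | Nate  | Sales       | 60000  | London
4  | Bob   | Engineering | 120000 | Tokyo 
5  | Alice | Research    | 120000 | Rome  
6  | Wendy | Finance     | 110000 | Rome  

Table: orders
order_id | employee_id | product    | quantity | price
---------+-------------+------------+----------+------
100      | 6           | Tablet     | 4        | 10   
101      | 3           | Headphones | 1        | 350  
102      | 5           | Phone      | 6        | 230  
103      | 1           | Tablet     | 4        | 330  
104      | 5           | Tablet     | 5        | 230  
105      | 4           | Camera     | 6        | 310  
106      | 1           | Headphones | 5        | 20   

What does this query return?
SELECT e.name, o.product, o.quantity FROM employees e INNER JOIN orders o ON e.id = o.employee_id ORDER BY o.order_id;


Joining employees.id = orders.employee_id:
  employee Wendy (id=6) -> order Tablet
  employee Nate (id=3) -> order Headphones
  employee Alice (id=5) -> order Phone
  employee Quinn (id=1) -> order Tablet
  employee Alice (id=5) -> order Tablet
  employee Bob (id=4) -> order Camera
  employee Quinn (id=1) -> order Headphones


7 rows:
Wendy, Tablet, 4
Nate, Headphones, 1
Alice, Phone, 6
Quinn, Tablet, 4
Alice, Tablet, 5
Bob, Camera, 6
Quinn, Headphones, 5


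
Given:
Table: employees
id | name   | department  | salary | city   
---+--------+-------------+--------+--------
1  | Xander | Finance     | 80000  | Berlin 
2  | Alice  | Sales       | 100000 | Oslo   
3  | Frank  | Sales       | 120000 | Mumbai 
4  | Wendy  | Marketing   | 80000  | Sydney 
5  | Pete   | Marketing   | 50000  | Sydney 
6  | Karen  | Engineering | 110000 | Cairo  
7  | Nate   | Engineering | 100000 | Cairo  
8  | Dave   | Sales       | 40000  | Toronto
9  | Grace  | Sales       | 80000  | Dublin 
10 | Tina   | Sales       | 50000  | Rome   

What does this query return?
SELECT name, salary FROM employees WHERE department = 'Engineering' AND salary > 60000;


Filtering: department = 'Engineering' AND salary > 60000
Matching: 2 rows

2 rows:
Karen, 110000
Nate, 100000


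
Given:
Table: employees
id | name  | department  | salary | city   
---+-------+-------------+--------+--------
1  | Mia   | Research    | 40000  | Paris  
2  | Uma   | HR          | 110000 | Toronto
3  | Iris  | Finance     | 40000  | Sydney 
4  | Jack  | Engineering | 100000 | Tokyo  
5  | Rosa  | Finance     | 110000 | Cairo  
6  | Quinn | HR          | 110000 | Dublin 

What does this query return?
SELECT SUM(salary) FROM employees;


SUM(salary) = 40000 + 110000 + 40000 + 100000 + 110000 + 110000 = 510000

510000


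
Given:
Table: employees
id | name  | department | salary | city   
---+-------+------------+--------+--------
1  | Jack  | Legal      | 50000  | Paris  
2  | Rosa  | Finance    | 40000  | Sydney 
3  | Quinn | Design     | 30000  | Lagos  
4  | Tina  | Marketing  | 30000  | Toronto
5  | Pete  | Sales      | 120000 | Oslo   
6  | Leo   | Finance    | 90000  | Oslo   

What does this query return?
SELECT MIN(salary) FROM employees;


Salaries: 50000, 40000, 30000, 30000, 120000, 90000
MIN = 30000

30000


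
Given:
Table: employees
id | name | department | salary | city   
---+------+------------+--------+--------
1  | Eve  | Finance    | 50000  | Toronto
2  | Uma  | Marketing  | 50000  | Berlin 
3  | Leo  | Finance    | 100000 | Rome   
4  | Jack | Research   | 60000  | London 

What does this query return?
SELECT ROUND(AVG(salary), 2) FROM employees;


SUM(salary) = 260000
COUNT = 4
ROUND(AVG, 2) = ROUND(260000 / 4, 2) = 65000.0

65000.0


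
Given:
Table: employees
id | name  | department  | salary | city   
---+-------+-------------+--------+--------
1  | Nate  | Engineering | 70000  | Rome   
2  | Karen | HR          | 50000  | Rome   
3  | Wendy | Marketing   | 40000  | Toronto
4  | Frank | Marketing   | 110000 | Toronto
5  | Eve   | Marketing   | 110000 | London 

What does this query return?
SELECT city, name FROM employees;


Projecting columns: city, name

5 rows:
Rome, Nate
Rome, Karen
Toronto, Wendy
Toronto, Frank
London, Eve


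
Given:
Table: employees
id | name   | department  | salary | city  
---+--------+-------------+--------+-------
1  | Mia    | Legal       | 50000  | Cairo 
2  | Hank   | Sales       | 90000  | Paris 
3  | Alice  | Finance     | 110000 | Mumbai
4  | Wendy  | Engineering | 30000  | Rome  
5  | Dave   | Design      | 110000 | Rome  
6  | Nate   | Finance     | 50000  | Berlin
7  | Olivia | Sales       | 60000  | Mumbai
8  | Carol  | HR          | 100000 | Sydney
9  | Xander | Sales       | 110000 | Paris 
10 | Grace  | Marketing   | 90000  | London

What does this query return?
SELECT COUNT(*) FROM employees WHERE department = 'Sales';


Counting rows where department = 'Sales'
  Hank -> MATCH
  Olivia -> MATCH
  Xander -> MATCH


3


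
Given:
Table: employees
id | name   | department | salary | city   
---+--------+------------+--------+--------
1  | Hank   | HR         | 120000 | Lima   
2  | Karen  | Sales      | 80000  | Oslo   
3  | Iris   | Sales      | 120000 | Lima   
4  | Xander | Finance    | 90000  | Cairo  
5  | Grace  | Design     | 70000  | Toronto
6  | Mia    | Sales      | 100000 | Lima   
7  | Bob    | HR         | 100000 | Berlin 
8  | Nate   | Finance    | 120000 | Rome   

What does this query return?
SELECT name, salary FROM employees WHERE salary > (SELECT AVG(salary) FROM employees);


Subquery: AVG(salary) = 100000.0
Filtering: salary > 100000.0
  Hank (120000) -> MATCH
  Iris (120000) -> MATCH
  Nate (120000) -> MATCH


3 rows:
Hank, 120000
Iris, 120000
Nate, 120000


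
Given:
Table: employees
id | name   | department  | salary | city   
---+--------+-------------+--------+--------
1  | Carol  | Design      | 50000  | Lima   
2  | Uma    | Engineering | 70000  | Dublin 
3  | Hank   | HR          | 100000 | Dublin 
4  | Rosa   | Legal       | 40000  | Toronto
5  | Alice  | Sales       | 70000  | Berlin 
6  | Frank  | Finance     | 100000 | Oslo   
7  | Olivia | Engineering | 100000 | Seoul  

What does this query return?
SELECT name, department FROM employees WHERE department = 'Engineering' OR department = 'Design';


Filtering: department = 'Engineering' OR 'Design'
Matching: 3 rows

3 rows:
Carol, Design
Uma, Engineering
Olivia, Engineering


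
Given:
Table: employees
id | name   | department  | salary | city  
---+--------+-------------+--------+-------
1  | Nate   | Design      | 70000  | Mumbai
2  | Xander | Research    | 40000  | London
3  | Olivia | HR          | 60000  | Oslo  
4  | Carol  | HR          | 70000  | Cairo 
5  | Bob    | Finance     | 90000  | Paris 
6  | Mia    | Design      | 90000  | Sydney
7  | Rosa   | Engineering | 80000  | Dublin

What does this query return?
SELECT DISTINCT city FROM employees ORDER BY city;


All 'city' values (row order): Mumbai, London, Oslo, Cairo, Paris, Sydney, Dublin
Removing duplicates leaves 7 unique value(s).

7 values:
Cairo
Dublin
London
Mumbai
Oslo
Paris
Sydney


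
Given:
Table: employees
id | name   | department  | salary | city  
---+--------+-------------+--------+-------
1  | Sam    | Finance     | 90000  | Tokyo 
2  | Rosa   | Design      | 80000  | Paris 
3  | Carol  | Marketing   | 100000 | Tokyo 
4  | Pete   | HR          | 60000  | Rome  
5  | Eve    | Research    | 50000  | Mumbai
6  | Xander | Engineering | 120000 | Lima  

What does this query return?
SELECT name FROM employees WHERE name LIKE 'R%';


LIKE 'R%' matches names starting with 'R'
Matching: 1

1 rows:
Rosa


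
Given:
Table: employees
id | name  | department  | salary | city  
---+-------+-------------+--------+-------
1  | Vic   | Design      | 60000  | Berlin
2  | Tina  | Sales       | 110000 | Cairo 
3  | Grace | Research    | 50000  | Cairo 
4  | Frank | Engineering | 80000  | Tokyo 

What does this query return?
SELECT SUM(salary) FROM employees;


SUM(salary) = 60000 + 110000 + 50000 + 80000 = 300000

300000


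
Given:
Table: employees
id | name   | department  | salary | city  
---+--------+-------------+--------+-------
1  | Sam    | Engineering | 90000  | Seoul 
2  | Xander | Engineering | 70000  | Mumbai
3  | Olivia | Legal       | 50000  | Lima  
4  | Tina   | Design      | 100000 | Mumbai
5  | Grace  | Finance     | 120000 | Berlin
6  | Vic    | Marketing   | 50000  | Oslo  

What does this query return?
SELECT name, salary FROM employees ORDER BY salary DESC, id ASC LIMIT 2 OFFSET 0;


Sort by salary DESC (id ASC tiebreak), then skip 0 and take 2
Rows 1 through 2

2 rows:
Grace, 120000
Tina, 100000


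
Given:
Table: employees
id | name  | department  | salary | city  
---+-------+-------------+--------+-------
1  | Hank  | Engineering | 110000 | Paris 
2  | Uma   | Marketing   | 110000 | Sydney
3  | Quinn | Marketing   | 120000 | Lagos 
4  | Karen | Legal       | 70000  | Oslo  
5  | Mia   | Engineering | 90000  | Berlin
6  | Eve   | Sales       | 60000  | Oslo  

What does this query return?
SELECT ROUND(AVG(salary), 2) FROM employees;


SUM(salary) = 560000
COUNT = 6
ROUND(AVG, 2) = ROUND(560000 / 6, 2) = 93333.33

93333.33


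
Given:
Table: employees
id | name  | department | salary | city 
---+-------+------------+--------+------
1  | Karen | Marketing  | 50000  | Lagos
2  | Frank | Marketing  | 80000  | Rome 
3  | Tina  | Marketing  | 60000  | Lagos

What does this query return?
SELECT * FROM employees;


SELECT * returns all 3 rows with all columns

3 rows:
1, Karen, Marketing, 50000, Lagos
2, Frank, Marketing, 80000, Rome
3, Tina, Marketing, 60000, Lagos


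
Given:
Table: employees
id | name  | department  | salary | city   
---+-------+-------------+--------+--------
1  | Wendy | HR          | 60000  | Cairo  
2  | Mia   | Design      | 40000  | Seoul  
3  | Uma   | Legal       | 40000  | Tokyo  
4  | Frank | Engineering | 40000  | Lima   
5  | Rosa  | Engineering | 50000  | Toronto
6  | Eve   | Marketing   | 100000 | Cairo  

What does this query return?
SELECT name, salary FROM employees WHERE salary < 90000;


Filtering: salary < 90000
Matching: 5 rows

5 rows:
Wendy, 60000
Mia, 40000
Uma, 40000
Frank, 40000
Rosa, 50000


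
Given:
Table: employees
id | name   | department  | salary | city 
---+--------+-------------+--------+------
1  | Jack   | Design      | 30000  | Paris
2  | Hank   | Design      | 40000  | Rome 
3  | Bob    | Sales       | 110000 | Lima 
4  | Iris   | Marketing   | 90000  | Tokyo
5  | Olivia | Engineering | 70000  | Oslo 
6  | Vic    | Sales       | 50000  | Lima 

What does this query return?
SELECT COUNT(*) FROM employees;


COUNT(*) counts all rows

6


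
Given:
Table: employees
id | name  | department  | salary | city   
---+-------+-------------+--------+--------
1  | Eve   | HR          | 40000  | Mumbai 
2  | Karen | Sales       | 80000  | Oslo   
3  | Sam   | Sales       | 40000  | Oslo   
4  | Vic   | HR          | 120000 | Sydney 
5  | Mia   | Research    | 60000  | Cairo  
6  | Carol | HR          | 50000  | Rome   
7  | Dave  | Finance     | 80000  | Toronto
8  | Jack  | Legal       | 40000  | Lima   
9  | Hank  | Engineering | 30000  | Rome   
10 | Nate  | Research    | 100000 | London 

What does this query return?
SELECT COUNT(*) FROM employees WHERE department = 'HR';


Counting rows where department = 'HR'
  Eve -> MATCH
  Vic -> MATCH
  Carol -> MATCH


3


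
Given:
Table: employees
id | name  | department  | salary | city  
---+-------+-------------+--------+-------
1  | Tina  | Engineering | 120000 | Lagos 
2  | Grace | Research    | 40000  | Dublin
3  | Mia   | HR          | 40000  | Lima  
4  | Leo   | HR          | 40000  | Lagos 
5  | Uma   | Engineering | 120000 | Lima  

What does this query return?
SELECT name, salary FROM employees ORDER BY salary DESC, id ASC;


Sorting by salary DESC, then id ASC for ties

5 rows:
Tina, 120000
Uma, 120000
Grace, 40000
Mia, 40000
Leo, 40000


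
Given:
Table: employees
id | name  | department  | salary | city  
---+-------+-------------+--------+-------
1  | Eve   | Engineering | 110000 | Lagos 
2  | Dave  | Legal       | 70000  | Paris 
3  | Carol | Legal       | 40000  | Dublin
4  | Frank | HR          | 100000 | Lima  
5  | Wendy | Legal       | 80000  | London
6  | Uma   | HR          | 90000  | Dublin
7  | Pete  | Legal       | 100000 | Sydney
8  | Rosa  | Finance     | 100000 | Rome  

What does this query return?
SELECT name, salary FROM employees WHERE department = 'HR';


Filtering: department = 'HR'
Matching rows: 2

2 rows:
Frank, 100000
Uma, 90000


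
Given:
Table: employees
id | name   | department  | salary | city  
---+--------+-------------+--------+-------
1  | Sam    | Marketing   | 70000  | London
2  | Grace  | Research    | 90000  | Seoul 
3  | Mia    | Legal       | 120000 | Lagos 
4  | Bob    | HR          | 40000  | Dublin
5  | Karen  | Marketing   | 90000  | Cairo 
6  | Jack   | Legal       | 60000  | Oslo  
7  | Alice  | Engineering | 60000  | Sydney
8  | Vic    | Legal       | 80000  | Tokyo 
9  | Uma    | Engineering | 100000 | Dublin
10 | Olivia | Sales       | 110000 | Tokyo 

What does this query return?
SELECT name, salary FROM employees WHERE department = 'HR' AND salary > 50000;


Filtering: department = 'HR' AND salary > 50000
Matching: 0 rows

Empty result set (0 rows)


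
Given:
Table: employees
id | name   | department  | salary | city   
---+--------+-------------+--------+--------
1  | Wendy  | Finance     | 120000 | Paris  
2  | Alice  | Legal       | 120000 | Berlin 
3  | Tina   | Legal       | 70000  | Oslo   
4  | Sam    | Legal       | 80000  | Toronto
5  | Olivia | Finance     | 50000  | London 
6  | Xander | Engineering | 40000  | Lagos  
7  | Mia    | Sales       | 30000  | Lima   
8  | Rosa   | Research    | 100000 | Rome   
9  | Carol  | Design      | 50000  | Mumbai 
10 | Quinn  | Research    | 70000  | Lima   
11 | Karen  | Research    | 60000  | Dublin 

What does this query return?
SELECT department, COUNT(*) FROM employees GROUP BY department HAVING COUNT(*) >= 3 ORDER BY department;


Groups with count >= 3:
  Legal: 3 -> PASS
  Research: 3 -> PASS
  Design: 1 -> filtered out
  Engineering: 1 -> filtered out
  Finance: 2 -> filtered out
  Sales: 1 -> filtered out


2 groups:
Legal, 3
Research, 3


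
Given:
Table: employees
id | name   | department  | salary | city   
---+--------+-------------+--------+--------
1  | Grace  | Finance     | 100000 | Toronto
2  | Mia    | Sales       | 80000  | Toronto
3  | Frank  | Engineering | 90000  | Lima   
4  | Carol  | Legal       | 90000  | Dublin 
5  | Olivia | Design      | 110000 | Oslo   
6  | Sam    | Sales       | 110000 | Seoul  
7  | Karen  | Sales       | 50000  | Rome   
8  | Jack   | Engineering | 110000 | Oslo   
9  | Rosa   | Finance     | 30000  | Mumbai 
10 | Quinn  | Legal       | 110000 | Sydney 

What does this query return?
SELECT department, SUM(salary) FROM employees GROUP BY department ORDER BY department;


Summing salary within each department:
  Design: 110000 = 110000
  Engineering: 90000 + 110000 = 200000
  Finance: 100000 + 30000 = 130000
  Legal: 90000 + 110000 = 200000
  Sales: 80000 + 110000 + 50000 = 240000


5 groups:
Design, 110000
Engineering, 200000
Finance, 130000
Legal, 200000
Sales, 240000


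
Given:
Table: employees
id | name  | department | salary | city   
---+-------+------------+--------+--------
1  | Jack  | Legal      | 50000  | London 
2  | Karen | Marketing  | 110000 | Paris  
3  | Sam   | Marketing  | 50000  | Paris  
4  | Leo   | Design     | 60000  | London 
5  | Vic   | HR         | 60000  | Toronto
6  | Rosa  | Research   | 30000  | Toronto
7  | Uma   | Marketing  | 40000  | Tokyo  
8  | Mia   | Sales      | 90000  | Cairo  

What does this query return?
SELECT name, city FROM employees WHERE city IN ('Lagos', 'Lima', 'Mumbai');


Filtering: city IN ('Lagos', 'Lima', 'Mumbai')
Matching: 0 rows

Empty result set (0 rows)


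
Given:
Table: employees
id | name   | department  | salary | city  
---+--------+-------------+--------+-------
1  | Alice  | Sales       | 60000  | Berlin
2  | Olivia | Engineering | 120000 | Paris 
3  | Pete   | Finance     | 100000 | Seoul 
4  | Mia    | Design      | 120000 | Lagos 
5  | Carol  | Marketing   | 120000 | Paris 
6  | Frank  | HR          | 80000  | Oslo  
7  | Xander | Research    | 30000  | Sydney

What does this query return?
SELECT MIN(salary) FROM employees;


Salaries: 60000, 120000, 100000, 120000, 120000, 80000, 30000
MIN = 30000

30000


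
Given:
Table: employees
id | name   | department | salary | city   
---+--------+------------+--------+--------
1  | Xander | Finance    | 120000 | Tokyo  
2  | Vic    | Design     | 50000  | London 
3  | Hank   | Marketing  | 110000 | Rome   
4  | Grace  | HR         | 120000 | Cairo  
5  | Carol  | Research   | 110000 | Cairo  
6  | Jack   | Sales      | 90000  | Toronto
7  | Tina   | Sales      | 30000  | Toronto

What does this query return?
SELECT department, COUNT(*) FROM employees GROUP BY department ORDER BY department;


Assigning each row to its department group:
  Xander -> Finance
  Vic -> Design
  Hank -> Marketing
  Grace -> HR
  Carol -> Research
  Jack -> Sales
  Tina -> Sales


6 groups:
Design, 1
Finance, 1
HR, 1
Marketing, 1
Research, 1
Sales, 2


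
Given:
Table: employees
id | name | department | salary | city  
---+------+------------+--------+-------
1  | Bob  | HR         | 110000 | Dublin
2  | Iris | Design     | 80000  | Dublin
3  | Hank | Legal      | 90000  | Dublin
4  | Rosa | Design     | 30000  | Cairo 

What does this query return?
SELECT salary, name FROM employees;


Projecting columns: salary, name

4 rows:
110000, Bob
80000, Iris
90000, Hank
30000, Rosa


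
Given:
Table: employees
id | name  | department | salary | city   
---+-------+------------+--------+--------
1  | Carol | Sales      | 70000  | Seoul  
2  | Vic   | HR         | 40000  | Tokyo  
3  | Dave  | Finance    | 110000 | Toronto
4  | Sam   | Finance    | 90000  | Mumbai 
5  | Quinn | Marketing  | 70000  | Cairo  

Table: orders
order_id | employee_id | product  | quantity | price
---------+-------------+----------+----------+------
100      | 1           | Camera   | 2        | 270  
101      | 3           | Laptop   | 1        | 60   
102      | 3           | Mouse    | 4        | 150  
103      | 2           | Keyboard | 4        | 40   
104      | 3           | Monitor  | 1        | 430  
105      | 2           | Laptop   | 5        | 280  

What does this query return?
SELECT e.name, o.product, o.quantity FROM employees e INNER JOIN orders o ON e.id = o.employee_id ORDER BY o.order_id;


Joining employees.id = orders.employee_id:
  employee Carol (id=1) -> order Camera
  employee Dave (id=3) -> order Laptop
  employee Dave (id=3) -> order Mouse
  employee Vic (id=2) -> order Keyboard
  employee Dave (id=3) -> order Monitor
  employee Vic (id=2) -> order Laptop


6 rows:
Carol, Camera, 2
Dave, Laptop, 1
Dave, Mouse, 4
Vic, Keyboard, 4
Dave, Monitor, 1
Vic, Laptop, 5


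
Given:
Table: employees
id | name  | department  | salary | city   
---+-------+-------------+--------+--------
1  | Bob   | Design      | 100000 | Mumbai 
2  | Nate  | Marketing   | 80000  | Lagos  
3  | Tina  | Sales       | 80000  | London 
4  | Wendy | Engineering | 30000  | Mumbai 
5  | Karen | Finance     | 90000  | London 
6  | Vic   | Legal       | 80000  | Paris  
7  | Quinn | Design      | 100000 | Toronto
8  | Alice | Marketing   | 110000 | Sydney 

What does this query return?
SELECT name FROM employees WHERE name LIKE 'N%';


LIKE 'N%' matches names starting with 'N'
Matching: 1

1 rows:
Nate


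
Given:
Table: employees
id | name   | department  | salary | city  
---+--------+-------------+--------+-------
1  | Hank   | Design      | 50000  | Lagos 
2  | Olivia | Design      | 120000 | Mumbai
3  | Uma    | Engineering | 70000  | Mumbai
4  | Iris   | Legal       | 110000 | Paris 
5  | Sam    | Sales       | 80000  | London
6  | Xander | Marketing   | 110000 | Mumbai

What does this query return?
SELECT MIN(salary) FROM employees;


Salaries: 50000, 120000, 70000, 110000, 80000, 110000
MIN = 50000

50000


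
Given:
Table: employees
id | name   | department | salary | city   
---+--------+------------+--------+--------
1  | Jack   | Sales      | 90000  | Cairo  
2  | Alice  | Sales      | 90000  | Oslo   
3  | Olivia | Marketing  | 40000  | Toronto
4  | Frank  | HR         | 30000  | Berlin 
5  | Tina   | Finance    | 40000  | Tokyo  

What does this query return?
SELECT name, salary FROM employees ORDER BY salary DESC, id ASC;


Sorting by salary DESC, then id ASC for ties

5 rows:
Jack, 90000
Alice, 90000
Olivia, 40000
Tina, 40000
Frank, 30000


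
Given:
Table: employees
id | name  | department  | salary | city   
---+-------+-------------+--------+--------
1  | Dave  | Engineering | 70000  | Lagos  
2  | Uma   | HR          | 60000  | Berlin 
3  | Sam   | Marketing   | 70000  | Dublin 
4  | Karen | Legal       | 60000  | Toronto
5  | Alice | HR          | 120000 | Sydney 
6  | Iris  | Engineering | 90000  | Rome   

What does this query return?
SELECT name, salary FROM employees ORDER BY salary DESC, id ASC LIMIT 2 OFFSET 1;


Sort by salary DESC (id ASC tiebreak), then skip 1 and take 2
Rows 2 through 3

2 rows:
Iris, 90000
Dave, 70000


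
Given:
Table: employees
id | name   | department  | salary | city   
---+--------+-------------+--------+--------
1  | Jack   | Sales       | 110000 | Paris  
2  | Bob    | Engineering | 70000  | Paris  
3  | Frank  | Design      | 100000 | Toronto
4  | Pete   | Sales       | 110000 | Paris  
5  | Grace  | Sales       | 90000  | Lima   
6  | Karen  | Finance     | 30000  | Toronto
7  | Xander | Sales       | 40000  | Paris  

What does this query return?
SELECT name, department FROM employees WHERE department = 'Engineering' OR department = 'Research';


Filtering: department = 'Engineering' OR 'Research'
Matching: 1 rows

1 rows:
Bob, Engineering


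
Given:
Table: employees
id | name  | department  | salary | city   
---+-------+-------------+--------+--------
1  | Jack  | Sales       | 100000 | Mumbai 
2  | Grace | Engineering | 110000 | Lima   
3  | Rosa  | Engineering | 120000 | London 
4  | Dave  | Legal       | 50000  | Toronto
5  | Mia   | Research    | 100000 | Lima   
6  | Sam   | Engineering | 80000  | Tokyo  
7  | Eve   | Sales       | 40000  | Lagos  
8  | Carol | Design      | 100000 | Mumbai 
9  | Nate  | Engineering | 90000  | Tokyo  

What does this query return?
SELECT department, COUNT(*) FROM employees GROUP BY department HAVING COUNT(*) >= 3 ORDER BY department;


Groups with count >= 3:
  Engineering: 4 -> PASS
  Design: 1 -> filtered out
  Legal: 1 -> filtered out
  Research: 1 -> filtered out
  Sales: 2 -> filtered out


1 groups:
Engineering, 4


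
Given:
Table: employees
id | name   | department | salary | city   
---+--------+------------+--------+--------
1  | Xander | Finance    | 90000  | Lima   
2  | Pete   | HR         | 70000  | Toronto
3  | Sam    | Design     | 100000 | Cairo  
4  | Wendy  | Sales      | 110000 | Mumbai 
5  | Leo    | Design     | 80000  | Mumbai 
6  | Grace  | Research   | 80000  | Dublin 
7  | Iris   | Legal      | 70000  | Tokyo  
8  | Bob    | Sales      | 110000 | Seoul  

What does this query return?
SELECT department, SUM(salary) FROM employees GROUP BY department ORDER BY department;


Summing salary within each department:
  Design: 100000 + 80000 = 180000
  Finance: 90000 = 90000
  HR: 70000 = 70000
  Legal: 70000 = 70000
  Research: 80000 = 80000
  Sales: 110000 + 110000 = 220000


6 groups:
Design, 180000
Finance, 90000
HR, 70000
Legal, 70000
Research, 80000
Sales, 220000


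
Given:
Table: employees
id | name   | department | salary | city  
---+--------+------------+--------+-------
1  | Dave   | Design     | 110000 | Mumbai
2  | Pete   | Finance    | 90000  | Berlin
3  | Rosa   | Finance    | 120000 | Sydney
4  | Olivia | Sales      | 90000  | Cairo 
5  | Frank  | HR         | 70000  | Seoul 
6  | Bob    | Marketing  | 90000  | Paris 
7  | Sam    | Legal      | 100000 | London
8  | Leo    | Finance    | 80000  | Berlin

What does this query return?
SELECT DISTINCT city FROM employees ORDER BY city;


All 'city' values (row order): Mumbai, Berlin, Sydney, Cairo, Seoul, Paris, London, Berlin
Removing duplicates leaves 7 unique value(s).

7 values:
Berlin
Cairo
London
Mumbai
Paris
Seoul
Sydney


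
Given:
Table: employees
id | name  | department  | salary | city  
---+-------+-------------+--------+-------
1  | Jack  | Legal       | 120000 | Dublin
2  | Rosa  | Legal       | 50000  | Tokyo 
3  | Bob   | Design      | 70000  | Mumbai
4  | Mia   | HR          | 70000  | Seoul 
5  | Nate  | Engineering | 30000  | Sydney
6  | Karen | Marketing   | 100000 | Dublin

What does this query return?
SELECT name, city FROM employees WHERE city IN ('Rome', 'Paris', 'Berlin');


Filtering: city IN ('Rome', 'Paris', 'Berlin')
Matching: 0 rows

Empty result set (0 rows)


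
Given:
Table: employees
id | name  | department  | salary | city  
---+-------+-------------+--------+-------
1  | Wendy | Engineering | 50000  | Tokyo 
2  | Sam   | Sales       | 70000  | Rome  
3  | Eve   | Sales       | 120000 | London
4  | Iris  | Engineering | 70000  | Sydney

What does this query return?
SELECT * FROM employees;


SELECT * returns all 4 rows with all columns

4 rows:
1, Wendy, Engineering, 50000, Tokyo
2, Sam, Sales, 70000, Rome
3, Eve, Sales, 120000, London
4, Iris, Engineering, 70000, Sydney


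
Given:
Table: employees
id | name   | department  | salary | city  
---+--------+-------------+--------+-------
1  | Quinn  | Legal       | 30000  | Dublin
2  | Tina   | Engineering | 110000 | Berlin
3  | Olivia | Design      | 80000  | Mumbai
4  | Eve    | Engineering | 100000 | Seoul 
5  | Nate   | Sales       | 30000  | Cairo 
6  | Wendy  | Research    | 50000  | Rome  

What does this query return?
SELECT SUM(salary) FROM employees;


SUM(salary) = 30000 + 110000 + 80000 + 100000 + 30000 + 50000 = 400000

400000


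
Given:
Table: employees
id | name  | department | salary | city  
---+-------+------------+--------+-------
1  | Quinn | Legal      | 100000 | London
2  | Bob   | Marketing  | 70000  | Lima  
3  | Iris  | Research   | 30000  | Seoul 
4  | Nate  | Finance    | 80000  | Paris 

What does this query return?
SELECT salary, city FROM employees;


Projecting columns: salary, city

4 rows:
100000, London
70000, Lima
30000, Seoul
80000, Paris


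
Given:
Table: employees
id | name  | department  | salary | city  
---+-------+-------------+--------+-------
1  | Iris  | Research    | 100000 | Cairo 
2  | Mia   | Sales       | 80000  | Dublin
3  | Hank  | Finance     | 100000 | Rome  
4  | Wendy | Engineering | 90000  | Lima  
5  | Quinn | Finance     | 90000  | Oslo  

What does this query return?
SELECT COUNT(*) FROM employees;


COUNT(*) counts all rows

5


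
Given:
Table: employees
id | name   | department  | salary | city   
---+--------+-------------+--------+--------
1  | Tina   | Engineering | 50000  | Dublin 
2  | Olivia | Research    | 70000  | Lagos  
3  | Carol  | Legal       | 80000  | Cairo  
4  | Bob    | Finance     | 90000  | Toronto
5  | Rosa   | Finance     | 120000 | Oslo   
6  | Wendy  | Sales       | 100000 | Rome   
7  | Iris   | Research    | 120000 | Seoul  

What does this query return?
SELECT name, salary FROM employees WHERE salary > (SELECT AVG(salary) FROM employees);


Subquery: AVG(salary) = 90000.0
Filtering: salary > 90000.0
  Rosa (120000) -> MATCH
  Wendy (100000) -> MATCH
  Iris (120000) -> MATCH


3 rows:
Rosa, 120000
Wendy, 100000
Iris, 120000


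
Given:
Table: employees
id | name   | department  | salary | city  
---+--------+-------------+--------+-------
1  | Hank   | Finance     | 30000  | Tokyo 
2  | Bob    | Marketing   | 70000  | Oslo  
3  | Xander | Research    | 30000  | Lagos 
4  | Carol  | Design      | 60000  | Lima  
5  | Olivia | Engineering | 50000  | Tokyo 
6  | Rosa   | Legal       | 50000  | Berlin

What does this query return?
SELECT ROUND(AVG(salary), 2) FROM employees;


SUM(salary) = 290000
COUNT = 6
ROUND(AVG, 2) = ROUND(290000 / 6, 2) = 48333.33

48333.33


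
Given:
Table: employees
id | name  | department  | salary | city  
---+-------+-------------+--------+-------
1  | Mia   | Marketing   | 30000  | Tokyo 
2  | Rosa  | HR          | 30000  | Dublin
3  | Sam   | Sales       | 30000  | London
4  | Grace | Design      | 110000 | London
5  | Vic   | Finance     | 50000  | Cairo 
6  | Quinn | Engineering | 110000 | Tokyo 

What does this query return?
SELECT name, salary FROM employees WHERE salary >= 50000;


Filtering: salary >= 50000
Matching: 3 rows

3 rows:
Grace, 110000
Vic, 50000
Quinn, 110000


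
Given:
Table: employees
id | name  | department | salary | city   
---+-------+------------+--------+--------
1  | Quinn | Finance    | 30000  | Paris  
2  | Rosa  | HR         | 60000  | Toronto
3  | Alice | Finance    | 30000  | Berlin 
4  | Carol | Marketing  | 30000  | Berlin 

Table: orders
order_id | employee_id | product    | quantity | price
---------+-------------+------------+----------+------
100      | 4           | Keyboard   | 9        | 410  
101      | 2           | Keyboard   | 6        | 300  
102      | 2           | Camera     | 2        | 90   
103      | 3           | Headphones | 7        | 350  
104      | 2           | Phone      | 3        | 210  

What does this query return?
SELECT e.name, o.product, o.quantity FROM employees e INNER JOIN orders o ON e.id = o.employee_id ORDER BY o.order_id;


Joining employees.id = orders.employee_id:
  employee Carol (id=4) -> order Keyboard
  employee Rosa (id=2) -> order Keyboard
  employee Rosa (id=2) -> order Camera
  employee Alice (id=3) -> order Headphones
  employee Rosa (id=2) -> order Phone


5 rows:
Carol, Keyboard, 9
Rosa, Keyboard, 6
Rosa, Camera, 2
Alice, Headphones, 7
Rosa, Phone, 3
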